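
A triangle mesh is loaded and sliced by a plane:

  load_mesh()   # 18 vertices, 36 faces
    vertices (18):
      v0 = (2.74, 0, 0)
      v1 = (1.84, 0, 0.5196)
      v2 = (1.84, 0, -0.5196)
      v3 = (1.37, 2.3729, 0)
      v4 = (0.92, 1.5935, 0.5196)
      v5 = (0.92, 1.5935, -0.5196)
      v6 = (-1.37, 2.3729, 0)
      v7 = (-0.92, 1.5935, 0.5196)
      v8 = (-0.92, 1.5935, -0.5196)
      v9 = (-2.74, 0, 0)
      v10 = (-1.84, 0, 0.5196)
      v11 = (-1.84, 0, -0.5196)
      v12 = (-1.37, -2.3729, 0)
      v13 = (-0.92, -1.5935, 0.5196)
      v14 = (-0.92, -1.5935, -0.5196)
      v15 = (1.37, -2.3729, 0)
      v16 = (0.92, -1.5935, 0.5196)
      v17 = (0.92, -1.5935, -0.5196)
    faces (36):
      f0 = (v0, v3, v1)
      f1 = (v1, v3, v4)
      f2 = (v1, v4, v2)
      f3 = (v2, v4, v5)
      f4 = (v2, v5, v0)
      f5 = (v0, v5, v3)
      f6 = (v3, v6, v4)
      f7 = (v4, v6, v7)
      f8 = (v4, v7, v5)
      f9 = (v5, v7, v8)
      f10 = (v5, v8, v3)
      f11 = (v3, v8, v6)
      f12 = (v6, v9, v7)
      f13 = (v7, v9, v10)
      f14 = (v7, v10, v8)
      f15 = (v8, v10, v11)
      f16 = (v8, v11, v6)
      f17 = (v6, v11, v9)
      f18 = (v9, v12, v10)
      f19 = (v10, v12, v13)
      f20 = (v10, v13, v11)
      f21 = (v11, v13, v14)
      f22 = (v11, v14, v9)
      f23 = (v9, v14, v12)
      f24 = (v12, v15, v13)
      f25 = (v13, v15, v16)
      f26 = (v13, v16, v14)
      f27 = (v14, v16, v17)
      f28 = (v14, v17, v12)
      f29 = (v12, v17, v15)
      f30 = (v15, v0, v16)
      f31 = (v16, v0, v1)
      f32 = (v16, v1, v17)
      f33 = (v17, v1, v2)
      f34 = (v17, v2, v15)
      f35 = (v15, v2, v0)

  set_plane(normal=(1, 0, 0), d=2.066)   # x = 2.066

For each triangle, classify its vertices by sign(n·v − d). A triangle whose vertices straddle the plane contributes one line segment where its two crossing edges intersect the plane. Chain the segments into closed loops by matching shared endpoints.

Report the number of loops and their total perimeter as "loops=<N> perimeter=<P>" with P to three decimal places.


loops=1 perimeter=4.922

Straddling triangles (6 of 36):
  (v0,v3,v1) [+--] → (2.066, 1.1674, 0)–(2.066, 0, 0.389123)  len=1.2305
  (v2,v5,v0) [--+] → (2.066, 0.59012, -0.192423)–(2.066, 0, -0.389123)  len=0.6220
  (v0,v5,v3) [+--] → (2.066, 0.59012, -0.192423)–(2.066, 1.1674, 0)  len=0.6085
  (v15,v0,v16) [-+-] → (2.066, -1.1674, 0)–(2.066, -0.59012, 0.192423)  len=0.6085
  (v16,v0,v1) [-+-] → (2.066, -0.59012, 0.192423)–(2.066, 0, 0.389123)  len=0.6220
  (v15,v2,v0) [--+] → (2.066, 0, -0.389123)–(2.066, -1.1674, 0)  len=1.2305

Chained into 1 loop(s):
  loop 1: 6 segments, perimeter = 4.9222
Total perimeter = 4.922


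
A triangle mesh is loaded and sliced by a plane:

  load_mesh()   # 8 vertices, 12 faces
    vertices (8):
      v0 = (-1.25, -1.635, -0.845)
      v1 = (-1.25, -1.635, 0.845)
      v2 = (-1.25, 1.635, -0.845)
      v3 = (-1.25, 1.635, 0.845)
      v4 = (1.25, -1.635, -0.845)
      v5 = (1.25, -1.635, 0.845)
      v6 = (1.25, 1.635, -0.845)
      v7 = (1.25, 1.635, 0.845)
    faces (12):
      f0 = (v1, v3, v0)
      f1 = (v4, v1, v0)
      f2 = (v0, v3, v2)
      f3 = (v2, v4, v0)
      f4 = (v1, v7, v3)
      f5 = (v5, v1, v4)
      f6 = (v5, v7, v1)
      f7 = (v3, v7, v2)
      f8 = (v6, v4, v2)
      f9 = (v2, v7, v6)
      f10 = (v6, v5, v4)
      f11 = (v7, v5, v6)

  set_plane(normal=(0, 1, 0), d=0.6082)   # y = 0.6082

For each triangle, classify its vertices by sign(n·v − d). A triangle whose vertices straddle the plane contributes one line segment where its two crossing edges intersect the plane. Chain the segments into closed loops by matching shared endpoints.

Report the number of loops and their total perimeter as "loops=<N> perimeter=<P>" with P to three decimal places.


loops=1 perimeter=8.380

Straddling triangles (8 of 12):
  (v1,v3,v0) [-+-] → (-1.25, 0.6082, 0.845)–(-1.25, 0.6082, 0.31433)  len=0.5307
  (v0,v3,v2) [-++] → (-1.25, 0.6082, 0.31433)–(-1.25, 0.6082, -0.845)  len=1.1593
  (v2,v4,v0) [+--] → (-0.464985, 0.6082, -0.845)–(-1.25, 0.6082, -0.845)  len=0.7850
  (v1,v7,v3) [-++] → (0.464985, 0.6082, 0.845)–(-1.25, 0.6082, 0.845)  len=1.7150
  (v5,v7,v1) [-+-] → (1.25, 0.6082, 0.845)–(0.464985, 0.6082, 0.845)  len=0.7850
  (v6,v4,v2) [+-+] → (1.25, 0.6082, -0.845)–(-0.464985, 0.6082, -0.845)  len=1.7150
  (v6,v5,v4) [+--] → (1.25, 0.6082, -0.31433)–(1.25, 0.6082, -0.845)  len=0.5307
  (v7,v5,v6) [+-+] → (1.25, 0.6082, 0.845)–(1.25, 0.6082, -0.31433)  len=1.1593

Chained into 1 loop(s):
  loop 1: 8 segments, perimeter = 8.3800
Total perimeter = 8.380


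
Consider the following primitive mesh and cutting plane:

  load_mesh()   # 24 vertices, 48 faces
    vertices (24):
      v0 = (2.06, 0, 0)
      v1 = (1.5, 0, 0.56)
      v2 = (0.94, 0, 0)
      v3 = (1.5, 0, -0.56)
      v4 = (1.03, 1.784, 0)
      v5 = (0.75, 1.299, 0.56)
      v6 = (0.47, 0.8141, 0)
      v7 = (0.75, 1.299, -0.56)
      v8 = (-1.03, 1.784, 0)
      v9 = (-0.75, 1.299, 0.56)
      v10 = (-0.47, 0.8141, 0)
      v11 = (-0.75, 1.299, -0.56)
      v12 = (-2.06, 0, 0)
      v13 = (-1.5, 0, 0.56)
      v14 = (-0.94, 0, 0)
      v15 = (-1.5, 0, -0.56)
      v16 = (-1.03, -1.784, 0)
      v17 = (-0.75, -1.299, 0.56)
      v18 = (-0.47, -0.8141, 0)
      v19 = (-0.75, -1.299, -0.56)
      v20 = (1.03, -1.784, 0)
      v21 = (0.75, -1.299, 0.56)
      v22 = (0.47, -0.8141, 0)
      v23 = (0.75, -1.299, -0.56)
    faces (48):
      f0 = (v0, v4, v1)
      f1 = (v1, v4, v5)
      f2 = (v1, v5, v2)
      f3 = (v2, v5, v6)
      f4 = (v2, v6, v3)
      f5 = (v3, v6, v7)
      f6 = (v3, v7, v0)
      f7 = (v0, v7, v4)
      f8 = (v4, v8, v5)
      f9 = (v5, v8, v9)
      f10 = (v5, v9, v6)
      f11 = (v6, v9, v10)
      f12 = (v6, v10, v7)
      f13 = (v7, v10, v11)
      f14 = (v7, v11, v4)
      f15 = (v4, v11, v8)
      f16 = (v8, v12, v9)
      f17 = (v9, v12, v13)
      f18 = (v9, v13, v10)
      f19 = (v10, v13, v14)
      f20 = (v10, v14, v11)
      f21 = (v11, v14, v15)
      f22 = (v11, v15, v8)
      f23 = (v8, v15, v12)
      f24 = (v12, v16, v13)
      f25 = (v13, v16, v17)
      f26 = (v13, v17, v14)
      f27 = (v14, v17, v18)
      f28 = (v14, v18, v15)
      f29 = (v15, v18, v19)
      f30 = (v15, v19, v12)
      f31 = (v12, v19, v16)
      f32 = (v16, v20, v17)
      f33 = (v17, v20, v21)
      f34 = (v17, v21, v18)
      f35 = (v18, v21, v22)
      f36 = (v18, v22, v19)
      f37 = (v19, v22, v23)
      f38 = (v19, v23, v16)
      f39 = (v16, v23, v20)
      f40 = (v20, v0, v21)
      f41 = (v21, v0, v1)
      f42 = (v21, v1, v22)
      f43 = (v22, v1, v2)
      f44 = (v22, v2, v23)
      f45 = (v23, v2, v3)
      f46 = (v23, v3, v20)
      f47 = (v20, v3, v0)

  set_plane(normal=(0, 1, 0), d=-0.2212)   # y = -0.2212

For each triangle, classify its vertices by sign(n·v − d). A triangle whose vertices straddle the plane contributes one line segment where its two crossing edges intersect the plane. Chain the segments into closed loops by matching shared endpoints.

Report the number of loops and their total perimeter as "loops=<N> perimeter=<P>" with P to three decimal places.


Straddling triangles (16 of 48):
  (v12,v16,v13) [+-+] → (-1.93229, -0.2212, 0)–(-1.44172, -0.2212, 0.490565)  len=0.6938
  (v13,v16,v17) [+--] → (-1.44172, -0.2212, 0.490565)–(-1.37229, -0.2212, 0.56)  len=0.0982
  (v13,v17,v14) [+-+] → (-1.37229, -0.2212, 0.56)–(-0.907646, -0.2212, 0.0953595)  len=0.6571
  (v14,v17,v18) [+--] → (-0.907646, -0.2212, 0.0953595)–(-0.812296, -0.2212, 0)  len=0.1349
  (v14,v18,v15) [+-+] → (-0.812296, -0.2212, 0)–(-1.22014, -0.2212, -0.407842)  len=0.5768
  (v15,v18,v19) [+--] → (-1.22014, -0.2212, -0.407842)–(-1.37229, -0.2212, -0.56)  len=0.2152
  (v15,v19,v12) [+-+] → (-1.37229, -0.2212, -0.56)–(-1.83693, -0.2212, -0.0953595)  len=0.6571
  (v12,v19,v16) [+--] → (-1.83693, -0.2212, -0.0953595)–(-1.93229, -0.2212, 0)  len=0.1349
  (v20,v0,v21) [-+-] → (1.93229, -0.2212, 0)–(1.83693, -0.2212, 0.0953595)  len=0.1349
  (v21,v0,v1) [-++] → (1.83693, -0.2212, 0.0953595)–(1.37229, -0.2212, 0.56)  len=0.6571
  (v21,v1,v22) [-+-] → (1.37229, -0.2212, 0.56)–(1.22014, -0.2212, 0.407842)  len=0.2152
  (v22,v1,v2) [-++] → (1.22014, -0.2212, 0.407842)–(0.812296, -0.2212, 0)  len=0.5768
  (v22,v2,v23) [-+-] → (0.812296, -0.2212, 0)–(0.907646, -0.2212, -0.0953595)  len=0.1349
  (v23,v2,v3) [-++] → (0.907646, -0.2212, -0.0953595)–(1.37229, -0.2212, -0.56)  len=0.6571
  (v23,v3,v20) [-+-] → (1.37229, -0.2212, -0.56)–(1.44172, -0.2212, -0.490565)  len=0.0982
  (v20,v3,v0) [-++] → (1.44172, -0.2212, -0.490565)–(1.93229, -0.2212, 0)  len=0.6938

Chained into 2 loop(s):
  loop 1: 8 segments, perimeter = 3.1678
  loop 2: 8 segments, perimeter = 3.1678
Total perimeter = 6.336

loops=2 perimeter=6.336


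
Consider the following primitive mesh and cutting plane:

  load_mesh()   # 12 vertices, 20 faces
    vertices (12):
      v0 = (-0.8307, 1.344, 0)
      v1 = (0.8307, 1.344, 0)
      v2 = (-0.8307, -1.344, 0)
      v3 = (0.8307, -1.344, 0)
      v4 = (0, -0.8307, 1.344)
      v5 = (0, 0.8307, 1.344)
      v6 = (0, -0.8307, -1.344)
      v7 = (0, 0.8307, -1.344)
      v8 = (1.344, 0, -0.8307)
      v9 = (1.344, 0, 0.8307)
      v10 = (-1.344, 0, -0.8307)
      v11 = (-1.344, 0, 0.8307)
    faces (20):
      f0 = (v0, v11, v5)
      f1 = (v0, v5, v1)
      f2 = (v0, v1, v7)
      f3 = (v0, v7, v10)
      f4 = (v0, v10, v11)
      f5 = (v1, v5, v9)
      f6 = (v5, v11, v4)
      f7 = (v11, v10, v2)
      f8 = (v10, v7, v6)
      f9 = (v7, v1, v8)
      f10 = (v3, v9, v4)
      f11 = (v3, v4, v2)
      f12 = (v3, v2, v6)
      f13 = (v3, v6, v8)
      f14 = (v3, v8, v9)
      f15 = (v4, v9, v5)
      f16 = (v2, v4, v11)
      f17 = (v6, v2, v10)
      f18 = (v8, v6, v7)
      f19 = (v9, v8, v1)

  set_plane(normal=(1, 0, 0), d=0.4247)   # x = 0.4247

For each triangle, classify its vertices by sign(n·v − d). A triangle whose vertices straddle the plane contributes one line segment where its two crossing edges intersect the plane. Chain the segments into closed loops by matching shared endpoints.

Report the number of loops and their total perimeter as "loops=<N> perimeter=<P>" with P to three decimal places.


Straddling triangles (10 of 20):
  (v0,v5,v1) [--+] → (0.4247, 1.09313, 0.656873)–(0.4247, 1.344, 0)  len=0.7031
  (v0,v1,v7) [-+-] → (0.4247, 1.344, 0)–(0.4247, 1.09313, -0.656873)  len=0.7031
  (v1,v5,v9) [+-+] → (0.4247, 1.09313, 0.656873)–(0.4247, 0.568201, 1.1818)  len=0.7424
  (v7,v1,v8) [-++] → (0.4247, 1.09313, -0.656873)–(0.4247, 0.568201, -1.1818)  len=0.7424
  (v3,v9,v4) [++-] → (0.4247, -0.568201, 1.1818)–(0.4247, -1.09313, 0.656873)  len=0.7424
  (v3,v4,v2) [+--] → (0.4247, -1.09313, 0.656873)–(0.4247, -1.344, 0)  len=0.7031
  (v3,v2,v6) [+--] → (0.4247, -1.344, 0)–(0.4247, -1.09313, -0.656873)  len=0.7031
  (v3,v6,v8) [+-+] → (0.4247, -1.09313, -0.656873)–(0.4247, -0.568201, -1.1818)  len=0.7424
  (v4,v9,v5) [-+-] → (0.4247, -0.568201, 1.1818)–(0.4247, 0.568201, 1.1818)  len=1.1364
  (v8,v6,v7) [+--] → (0.4247, -0.568201, -1.1818)–(0.4247, 0.568201, -1.1818)  len=1.1364

Chained into 1 loop(s):
  loop 1: 10 segments, perimeter = 8.0548
Total perimeter = 8.055

loops=1 perimeter=8.055


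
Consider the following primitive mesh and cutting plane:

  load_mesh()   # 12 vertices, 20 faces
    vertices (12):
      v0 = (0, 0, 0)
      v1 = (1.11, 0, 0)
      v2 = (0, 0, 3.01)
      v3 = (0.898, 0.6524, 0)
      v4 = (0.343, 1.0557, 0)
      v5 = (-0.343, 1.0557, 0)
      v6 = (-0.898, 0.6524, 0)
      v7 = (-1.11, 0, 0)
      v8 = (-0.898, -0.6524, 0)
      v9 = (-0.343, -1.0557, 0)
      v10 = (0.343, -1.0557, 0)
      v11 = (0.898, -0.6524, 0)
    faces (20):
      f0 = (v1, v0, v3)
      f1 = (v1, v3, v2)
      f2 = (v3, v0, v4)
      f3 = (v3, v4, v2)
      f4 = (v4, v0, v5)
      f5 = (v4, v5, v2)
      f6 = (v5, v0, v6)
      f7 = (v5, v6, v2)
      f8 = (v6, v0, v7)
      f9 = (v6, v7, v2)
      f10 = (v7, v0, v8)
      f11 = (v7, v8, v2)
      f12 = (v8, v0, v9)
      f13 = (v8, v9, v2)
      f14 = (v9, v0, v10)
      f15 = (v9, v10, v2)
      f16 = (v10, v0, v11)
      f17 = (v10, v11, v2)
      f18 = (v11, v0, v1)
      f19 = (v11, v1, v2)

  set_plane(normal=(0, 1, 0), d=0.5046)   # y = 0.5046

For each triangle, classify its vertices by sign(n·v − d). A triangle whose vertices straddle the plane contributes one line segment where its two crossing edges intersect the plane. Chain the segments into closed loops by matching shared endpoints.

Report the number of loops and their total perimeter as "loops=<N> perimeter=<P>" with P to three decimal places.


loops=1 perimeter=5.745

Straddling triangles (10 of 20):
  (v1,v0,v3) [--+] → (0.69456, 0.5046, 0)–(0.946028, 0.5046, 0)  len=0.2515
  (v1,v3,v2) [-+-] → (0.946028, 0.5046, 0)–(0.69456, 0.5046, 0.68191)  len=0.7268
  (v3,v0,v4) [+-+] → (0.69456, 0.5046, 0)–(0.163946, 0.5046, 0)  len=0.5306
  (v3,v4,v2) [++-] → (0.163946, 0.5046, 1.57129)–(0.69456, 0.5046, 0.68191)  len=1.0356
  (v4,v0,v5) [+-+] → (0.163946, 0.5046, 0)–(-0.163946, 0.5046, 0)  len=0.3279
  (v4,v5,v2) [++-] → (-0.163946, 0.5046, 1.57129)–(0.163946, 0.5046, 1.57129)  len=0.3279
  (v5,v0,v6) [+-+] → (-0.163946, 0.5046, 0)–(-0.69456, 0.5046, 0)  len=0.5306
  (v5,v6,v2) [++-] → (-0.69456, 0.5046, 0.68191)–(-0.163946, 0.5046, 1.57129)  len=1.0356
  (v6,v0,v7) [+--] → (-0.69456, 0.5046, 0)–(-0.946028, 0.5046, 0)  len=0.2515
  (v6,v7,v2) [+--] → (-0.946028, 0.5046, 0)–(-0.69456, 0.5046, 0.68191)  len=0.7268

Chained into 1 loop(s):
  loop 1: 10 segments, perimeter = 5.7448
Total perimeter = 5.745


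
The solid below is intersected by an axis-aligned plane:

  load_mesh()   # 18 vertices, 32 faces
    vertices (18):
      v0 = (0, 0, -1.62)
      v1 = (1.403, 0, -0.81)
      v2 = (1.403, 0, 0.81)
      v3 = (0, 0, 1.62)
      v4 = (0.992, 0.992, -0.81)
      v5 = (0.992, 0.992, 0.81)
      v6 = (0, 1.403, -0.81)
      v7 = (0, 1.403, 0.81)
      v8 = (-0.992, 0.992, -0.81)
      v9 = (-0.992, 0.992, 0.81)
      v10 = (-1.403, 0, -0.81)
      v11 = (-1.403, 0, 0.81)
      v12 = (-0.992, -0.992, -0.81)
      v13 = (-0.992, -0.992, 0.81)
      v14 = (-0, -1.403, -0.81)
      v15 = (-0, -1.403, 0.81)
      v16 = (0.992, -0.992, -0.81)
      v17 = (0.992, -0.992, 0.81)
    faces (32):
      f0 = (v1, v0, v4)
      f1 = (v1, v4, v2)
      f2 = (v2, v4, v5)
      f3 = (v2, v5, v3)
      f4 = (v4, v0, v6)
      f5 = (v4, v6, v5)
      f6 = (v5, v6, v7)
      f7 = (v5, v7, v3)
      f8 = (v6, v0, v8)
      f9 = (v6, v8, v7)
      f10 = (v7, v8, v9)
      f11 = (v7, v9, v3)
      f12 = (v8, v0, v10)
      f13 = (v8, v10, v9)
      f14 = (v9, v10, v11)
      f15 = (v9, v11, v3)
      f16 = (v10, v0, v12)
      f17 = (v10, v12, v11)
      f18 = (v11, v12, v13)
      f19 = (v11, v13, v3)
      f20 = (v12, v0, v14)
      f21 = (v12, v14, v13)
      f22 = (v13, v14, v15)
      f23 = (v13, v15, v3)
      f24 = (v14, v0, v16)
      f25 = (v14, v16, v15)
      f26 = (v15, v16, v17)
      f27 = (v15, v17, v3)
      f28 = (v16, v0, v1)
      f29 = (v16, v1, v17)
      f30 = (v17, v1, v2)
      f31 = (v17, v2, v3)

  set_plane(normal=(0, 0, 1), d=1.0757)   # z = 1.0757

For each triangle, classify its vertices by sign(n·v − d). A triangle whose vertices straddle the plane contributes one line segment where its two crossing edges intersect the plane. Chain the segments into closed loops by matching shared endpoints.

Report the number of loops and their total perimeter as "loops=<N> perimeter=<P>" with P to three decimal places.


loops=1 perimeter=5.772

Straddling triangles (8 of 32):
  (v2,v5,v3) [--+] → (0.6666, 0.6666, 1.0757)–(0.942781, 0, 1.0757)  len=0.7215
  (v5,v7,v3) [--+] → (0, 0.942781, 1.0757)–(0.6666, 0.6666, 1.0757)  len=0.7215
  (v7,v9,v3) [--+] → (-0.6666, 0.6666, 1.0757)–(0, 0.942781, 1.0757)  len=0.7215
  (v9,v11,v3) [--+] → (-0.942781, 0, 1.0757)–(-0.6666, 0.6666, 1.0757)  len=0.7215
  (v11,v13,v3) [--+] → (-0.6666, -0.6666, 1.0757)–(-0.942781, 0, 1.0757)  len=0.7215
  (v13,v15,v3) [--+] → (0, -0.942781, 1.0757)–(-0.6666, -0.6666, 1.0757)  len=0.7215
  (v15,v17,v3) [--+] → (0.6666, -0.6666, 1.0757)–(0, -0.942781, 1.0757)  len=0.7215
  (v17,v2,v3) [--+] → (0.942781, 0, 1.0757)–(0.6666, -0.6666, 1.0757)  len=0.7215

Chained into 1 loop(s):
  loop 1: 8 segments, perimeter = 5.7724
Total perimeter = 5.772


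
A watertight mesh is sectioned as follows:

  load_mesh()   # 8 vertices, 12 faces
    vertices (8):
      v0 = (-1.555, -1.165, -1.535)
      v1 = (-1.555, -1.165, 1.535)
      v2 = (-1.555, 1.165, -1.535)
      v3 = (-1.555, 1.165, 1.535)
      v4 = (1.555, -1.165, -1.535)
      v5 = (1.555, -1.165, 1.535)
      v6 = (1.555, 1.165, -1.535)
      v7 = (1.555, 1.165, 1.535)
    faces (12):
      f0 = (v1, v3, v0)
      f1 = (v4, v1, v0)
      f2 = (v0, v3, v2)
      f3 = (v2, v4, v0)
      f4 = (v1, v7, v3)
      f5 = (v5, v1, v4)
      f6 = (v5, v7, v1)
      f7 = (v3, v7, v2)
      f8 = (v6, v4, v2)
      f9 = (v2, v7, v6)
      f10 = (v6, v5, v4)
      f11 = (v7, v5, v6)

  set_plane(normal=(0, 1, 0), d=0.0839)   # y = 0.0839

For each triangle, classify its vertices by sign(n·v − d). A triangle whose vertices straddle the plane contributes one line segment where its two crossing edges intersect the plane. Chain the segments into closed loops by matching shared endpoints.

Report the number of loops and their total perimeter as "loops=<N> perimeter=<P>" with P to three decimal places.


loops=1 perimeter=12.360

Straddling triangles (8 of 12):
  (v1,v3,v0) [-+-] → (-1.555, 0.0839, 1.535)–(-1.555, 0.0839, 0.110546)  len=1.4245
  (v0,v3,v2) [-++] → (-1.555, 0.0839, 0.110546)–(-1.555, 0.0839, -1.535)  len=1.6455
  (v2,v4,v0) [+--] → (-0.111987, 0.0839, -1.535)–(-1.555, 0.0839, -1.535)  len=1.4430
  (v1,v7,v3) [-++] → (0.111987, 0.0839, 1.535)–(-1.555, 0.0839, 1.535)  len=1.6670
  (v5,v7,v1) [-+-] → (1.555, 0.0839, 1.535)–(0.111987, 0.0839, 1.535)  len=1.4430
  (v6,v4,v2) [+-+] → (1.555, 0.0839, -1.535)–(-0.111987, 0.0839, -1.535)  len=1.6670
  (v6,v5,v4) [+--] → (1.555, 0.0839, -0.110546)–(1.555, 0.0839, -1.535)  len=1.4245
  (v7,v5,v6) [+-+] → (1.555, 0.0839, 1.535)–(1.555, 0.0839, -0.110546)  len=1.6455

Chained into 1 loop(s):
  loop 1: 8 segments, perimeter = 12.3600
Total perimeter = 12.360


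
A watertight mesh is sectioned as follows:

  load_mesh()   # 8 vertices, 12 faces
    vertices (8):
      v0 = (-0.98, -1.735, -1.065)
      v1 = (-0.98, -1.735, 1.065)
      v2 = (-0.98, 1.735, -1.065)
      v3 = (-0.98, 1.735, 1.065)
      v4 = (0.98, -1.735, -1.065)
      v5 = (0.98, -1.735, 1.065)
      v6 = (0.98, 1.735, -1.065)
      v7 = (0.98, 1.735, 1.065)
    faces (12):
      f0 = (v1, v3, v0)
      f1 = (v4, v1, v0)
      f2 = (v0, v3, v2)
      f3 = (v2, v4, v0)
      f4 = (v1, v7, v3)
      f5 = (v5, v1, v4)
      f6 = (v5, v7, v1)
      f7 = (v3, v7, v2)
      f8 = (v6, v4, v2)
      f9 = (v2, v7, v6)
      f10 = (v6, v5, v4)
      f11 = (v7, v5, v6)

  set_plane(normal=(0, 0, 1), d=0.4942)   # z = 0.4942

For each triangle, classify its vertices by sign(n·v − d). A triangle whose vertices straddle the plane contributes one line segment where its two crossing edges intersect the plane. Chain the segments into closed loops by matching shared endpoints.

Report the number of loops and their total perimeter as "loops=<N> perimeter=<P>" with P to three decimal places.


loops=1 perimeter=10.860

Straddling triangles (8 of 12):
  (v1,v3,v0) [++-] → (-0.98, 0.805105, 0.4942)–(-0.98, -1.735, 0.4942)  len=2.5401
  (v4,v1,v0) [-+-] → (-0.454757, -1.735, 0.4942)–(-0.98, -1.735, 0.4942)  len=0.5252
  (v0,v3,v2) [-+-] → (-0.98, 0.805105, 0.4942)–(-0.98, 1.735, 0.4942)  len=0.9299
  (v5,v1,v4) [++-] → (-0.454757, -1.735, 0.4942)–(0.98, -1.735, 0.4942)  len=1.4348
  (v3,v7,v2) [++-] → (0.454757, 1.735, 0.4942)–(-0.98, 1.735, 0.4942)  len=1.4348
  (v2,v7,v6) [-+-] → (0.454757, 1.735, 0.4942)–(0.98, 1.735, 0.4942)  len=0.5252
  (v6,v5,v4) [-+-] → (0.98, -0.805105, 0.4942)–(0.98, -1.735, 0.4942)  len=0.9299
  (v7,v5,v6) [++-] → (0.98, -0.805105, 0.4942)–(0.98, 1.735, 0.4942)  len=2.5401

Chained into 1 loop(s):
  loop 1: 8 segments, perimeter = 10.8600
Total perimeter = 10.860


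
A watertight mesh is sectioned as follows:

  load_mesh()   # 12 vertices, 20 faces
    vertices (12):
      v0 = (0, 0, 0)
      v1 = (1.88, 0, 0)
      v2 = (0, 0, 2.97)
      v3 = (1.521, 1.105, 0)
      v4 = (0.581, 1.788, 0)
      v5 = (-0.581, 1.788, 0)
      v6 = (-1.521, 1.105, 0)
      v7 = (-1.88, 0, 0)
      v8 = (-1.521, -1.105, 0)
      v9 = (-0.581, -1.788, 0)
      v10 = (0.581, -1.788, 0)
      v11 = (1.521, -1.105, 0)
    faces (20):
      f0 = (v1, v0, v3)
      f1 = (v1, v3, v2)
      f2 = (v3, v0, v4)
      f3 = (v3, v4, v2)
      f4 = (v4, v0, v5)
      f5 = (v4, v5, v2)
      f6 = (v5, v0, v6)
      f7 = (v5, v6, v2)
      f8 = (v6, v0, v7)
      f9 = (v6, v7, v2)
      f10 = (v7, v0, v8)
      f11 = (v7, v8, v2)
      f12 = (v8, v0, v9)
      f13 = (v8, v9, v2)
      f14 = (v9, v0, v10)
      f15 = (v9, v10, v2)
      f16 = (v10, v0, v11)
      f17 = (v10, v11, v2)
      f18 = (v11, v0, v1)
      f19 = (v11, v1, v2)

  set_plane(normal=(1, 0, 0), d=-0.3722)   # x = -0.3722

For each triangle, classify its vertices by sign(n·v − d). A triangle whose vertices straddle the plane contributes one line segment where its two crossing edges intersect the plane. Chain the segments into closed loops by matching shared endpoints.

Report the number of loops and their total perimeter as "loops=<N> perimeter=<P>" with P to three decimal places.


Straddling triangles (12 of 20):
  (v4,v0,v5) [++-] → (-0.3722, 1.14543, 0)–(-0.3722, 1.788, 0)  len=0.6426
  (v4,v5,v2) [+-+] → (-0.3722, 1.788, 0)–(-0.3722, 1.14543, 1.06736)  len=1.2459
  (v5,v0,v6) [-+-] → (-0.3722, 1.14543, 0)–(-0.3722, 0.270402, 0)  len=0.8750
  (v5,v6,v2) [--+] → (-0.3722, 0.270402, 2.24322)–(-0.3722, 1.14543, 1.06736)  len=1.4657
  (v6,v0,v7) [-+-] → (-0.3722, 0.270402, 0)–(-0.3722, 0, 0)  len=0.2704
  (v6,v7,v2) [--+] → (-0.3722, 0, 2.382)–(-0.3722, 0.270402, 2.24322)  len=0.3039
  (v7,v0,v8) [-+-] → (-0.3722, 0, 0)–(-0.3722, -0.270402, 0)  len=0.2704
  (v7,v8,v2) [--+] → (-0.3722, -0.270402, 2.24322)–(-0.3722, 0, 2.382)  len=0.3039
  (v8,v0,v9) [-+-] → (-0.3722, -0.270402, 0)–(-0.3722, -1.14543, 0)  len=0.8750
  (v8,v9,v2) [--+] → (-0.3722, -1.14543, 1.06736)–(-0.3722, -0.270402, 2.24322)  len=1.4657
  (v9,v0,v10) [-++] → (-0.3722, -1.14543, 0)–(-0.3722, -1.788, 0)  len=0.6426
  (v9,v10,v2) [-++] → (-0.3722, -1.788, 0)–(-0.3722, -1.14543, 1.06736)  len=1.2459

Chained into 1 loop(s):
  loop 1: 12 segments, perimeter = 9.6070
Total perimeter = 9.607

loops=1 perimeter=9.607


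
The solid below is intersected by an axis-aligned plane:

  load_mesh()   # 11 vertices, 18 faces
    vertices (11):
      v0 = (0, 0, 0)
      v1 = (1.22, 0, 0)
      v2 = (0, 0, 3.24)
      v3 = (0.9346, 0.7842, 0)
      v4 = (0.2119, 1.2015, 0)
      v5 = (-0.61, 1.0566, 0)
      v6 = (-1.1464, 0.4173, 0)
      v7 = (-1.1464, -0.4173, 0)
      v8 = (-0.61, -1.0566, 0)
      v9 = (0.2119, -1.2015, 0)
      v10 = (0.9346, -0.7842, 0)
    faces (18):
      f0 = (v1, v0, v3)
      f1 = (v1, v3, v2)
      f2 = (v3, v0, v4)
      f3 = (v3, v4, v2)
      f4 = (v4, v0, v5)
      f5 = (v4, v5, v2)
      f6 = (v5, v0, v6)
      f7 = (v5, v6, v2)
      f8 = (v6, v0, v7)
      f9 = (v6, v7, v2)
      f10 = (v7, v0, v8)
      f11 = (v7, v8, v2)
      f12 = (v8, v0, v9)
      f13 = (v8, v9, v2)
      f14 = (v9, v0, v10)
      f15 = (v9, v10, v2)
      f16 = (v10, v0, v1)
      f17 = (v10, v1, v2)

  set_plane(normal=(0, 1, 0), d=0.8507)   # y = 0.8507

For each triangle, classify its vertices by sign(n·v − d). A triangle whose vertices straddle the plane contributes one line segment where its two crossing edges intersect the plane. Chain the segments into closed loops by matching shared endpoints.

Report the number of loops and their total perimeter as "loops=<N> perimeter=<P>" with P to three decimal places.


loops=1 perimeter=4.171

Straddling triangles (6 of 18):
  (v3,v0,v4) [--+] → (0.150032, 0.8507, 0)–(0.819432, 0.8507, 0)  len=0.6694
  (v3,v4,v2) [-+-] → (0.819432, 0.8507, 0)–(0.150032, 0.8507, 0.945978)  len=1.1589
  (v4,v0,v5) [+-+] → (0.150032, 0.8507, 0)–(-0.491129, 0.8507, 0)  len=0.6412
  (v4,v5,v2) [++-] → (-0.491129, 0.8507, 0.63138)–(0.150032, 0.8507, 0.945978)  len=0.7142
  (v5,v0,v6) [+--] → (-0.491129, 0.8507, 0)–(-0.782759, 0.8507, 0)  len=0.2916
  (v5,v6,v2) [+--] → (-0.782759, 0.8507, 0)–(-0.491129, 0.8507, 0.63138)  len=0.6955

Chained into 1 loop(s):
  loop 1: 6 segments, perimeter = 4.1707
Total perimeter = 4.171


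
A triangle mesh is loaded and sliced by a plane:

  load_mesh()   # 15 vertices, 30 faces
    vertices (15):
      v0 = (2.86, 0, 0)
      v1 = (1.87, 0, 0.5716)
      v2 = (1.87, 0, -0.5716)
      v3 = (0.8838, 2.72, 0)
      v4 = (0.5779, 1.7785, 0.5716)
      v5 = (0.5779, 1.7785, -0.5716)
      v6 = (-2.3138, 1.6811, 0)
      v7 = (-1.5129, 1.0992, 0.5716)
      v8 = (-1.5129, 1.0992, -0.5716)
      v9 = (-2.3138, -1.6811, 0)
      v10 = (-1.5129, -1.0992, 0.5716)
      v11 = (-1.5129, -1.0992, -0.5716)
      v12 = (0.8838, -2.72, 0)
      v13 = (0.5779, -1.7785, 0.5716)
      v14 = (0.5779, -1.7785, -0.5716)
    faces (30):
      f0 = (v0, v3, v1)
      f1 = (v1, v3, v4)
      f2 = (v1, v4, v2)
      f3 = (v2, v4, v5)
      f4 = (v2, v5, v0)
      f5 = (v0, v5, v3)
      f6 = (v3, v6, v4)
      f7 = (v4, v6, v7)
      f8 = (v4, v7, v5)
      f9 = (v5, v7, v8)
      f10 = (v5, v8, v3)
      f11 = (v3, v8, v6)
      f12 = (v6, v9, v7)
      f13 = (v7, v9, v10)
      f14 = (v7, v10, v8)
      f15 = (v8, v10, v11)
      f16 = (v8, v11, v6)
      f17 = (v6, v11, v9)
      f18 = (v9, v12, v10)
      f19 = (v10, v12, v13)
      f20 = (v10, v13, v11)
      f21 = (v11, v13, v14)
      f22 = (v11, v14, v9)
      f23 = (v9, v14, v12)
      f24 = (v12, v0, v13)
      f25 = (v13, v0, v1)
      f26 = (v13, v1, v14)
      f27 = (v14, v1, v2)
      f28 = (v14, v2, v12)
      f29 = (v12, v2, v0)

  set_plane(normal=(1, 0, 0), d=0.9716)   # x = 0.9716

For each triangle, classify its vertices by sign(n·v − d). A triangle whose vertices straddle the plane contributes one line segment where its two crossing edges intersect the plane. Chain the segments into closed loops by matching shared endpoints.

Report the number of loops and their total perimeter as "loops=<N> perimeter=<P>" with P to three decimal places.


Straddling triangles (12 of 30):
  (v0,v3,v1) [+-+] → (0.9716, 2.59915, 0)–(0.9716, 2.47784, 0.0508887)  len=0.1316
  (v1,v3,v4) [+--] → (0.9716, 2.47784, 0.0508887)–(0.9716, 1.2366, 0.5716)  len=1.3460
  (v1,v4,v2) [+-+] → (0.9716, 1.2366, 0.5716)–(0.9716, 1.2366, 0.223269)  len=0.3483
  (v2,v4,v5) [+--] → (0.9716, 1.2366, 0.223269)–(0.9716, 1.2366, -0.5716)  len=0.7949
  (v2,v5,v0) [+-+] → (0.9716, 1.2366, -0.5716)–(0.9716, 1.47168, -0.47299)  len=0.2549
  (v0,v5,v3) [+--] → (0.9716, 1.47168, -0.47299)–(0.9716, 2.59915, 0)  len=1.2227
  (v12,v0,v13) [-+-] → (0.9716, -2.59915, 0)–(0.9716, -1.47168, 0.47299)  len=1.2227
  (v13,v0,v1) [-++] → (0.9716, -1.47168, 0.47299)–(0.9716, -1.2366, 0.5716)  len=0.2549
  (v13,v1,v14) [-+-] → (0.9716, -1.2366, 0.5716)–(0.9716, -1.2366, -0.223269)  len=0.7949
  (v14,v1,v2) [-++] → (0.9716, -1.2366, -0.223269)–(0.9716, -1.2366, -0.5716)  len=0.3483
  (v14,v2,v12) [-+-] → (0.9716, -1.2366, -0.5716)–(0.9716, -2.47784, -0.0508887)  len=1.3460
  (v12,v2,v0) [-++] → (0.9716, -2.47784, -0.0508887)–(0.9716, -2.59915, 0)  len=0.1316

Chained into 2 loop(s):
  loop 1: 6 segments, perimeter = 4.0984
  loop 2: 6 segments, perimeter = 4.0984
Total perimeter = 8.197

loops=2 perimeter=8.197


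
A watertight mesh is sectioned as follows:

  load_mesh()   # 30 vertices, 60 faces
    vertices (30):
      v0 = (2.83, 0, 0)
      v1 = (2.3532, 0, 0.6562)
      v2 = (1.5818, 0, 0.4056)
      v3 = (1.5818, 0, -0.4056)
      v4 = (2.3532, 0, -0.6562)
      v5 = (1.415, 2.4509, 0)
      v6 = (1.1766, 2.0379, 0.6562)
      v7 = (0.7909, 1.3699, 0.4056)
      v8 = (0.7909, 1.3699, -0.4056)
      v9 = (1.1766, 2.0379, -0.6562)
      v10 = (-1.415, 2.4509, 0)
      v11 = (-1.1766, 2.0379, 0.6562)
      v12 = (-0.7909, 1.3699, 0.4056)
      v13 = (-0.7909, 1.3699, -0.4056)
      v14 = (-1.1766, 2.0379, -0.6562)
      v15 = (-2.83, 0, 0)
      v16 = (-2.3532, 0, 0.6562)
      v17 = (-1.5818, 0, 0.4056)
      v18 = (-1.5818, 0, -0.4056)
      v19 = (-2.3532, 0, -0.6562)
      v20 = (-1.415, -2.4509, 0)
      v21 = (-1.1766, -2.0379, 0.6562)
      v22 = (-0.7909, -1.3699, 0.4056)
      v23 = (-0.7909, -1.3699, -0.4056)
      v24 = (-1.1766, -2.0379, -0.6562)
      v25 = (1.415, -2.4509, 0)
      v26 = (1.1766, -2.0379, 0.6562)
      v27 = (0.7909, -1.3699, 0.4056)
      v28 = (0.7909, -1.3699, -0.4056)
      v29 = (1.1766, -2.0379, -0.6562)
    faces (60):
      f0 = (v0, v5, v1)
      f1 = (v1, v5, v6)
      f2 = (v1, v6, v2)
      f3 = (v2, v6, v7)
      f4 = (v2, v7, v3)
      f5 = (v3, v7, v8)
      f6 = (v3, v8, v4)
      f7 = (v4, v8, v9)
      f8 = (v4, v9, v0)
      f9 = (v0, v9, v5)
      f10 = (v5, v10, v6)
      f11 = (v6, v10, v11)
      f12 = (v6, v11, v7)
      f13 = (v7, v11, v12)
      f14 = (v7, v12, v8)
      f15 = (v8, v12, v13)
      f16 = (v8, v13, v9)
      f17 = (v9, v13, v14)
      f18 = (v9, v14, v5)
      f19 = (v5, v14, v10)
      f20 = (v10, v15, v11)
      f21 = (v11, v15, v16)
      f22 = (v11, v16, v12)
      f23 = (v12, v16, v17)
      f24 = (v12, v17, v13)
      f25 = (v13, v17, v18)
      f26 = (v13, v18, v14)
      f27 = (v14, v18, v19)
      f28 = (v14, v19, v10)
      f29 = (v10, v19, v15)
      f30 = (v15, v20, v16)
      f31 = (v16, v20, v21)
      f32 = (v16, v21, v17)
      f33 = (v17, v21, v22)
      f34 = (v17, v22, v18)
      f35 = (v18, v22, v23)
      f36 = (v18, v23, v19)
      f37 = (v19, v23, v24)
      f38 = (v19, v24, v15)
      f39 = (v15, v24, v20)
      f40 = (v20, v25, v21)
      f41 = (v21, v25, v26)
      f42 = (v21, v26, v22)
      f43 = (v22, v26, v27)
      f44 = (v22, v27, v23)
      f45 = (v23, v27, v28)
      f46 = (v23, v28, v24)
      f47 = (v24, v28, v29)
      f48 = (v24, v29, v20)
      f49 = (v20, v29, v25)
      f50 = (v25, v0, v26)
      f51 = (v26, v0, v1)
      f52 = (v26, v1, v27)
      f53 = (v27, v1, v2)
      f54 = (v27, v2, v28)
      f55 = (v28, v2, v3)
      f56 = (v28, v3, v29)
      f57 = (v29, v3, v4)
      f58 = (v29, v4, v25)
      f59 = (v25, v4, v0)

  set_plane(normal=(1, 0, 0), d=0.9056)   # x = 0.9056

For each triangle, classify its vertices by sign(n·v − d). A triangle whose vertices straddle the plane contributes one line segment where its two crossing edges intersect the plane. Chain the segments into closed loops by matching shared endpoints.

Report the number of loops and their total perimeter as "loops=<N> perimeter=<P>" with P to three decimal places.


loops=2 perimeter=8.346

Straddling triangles (24 of 60):
  (v2,v6,v7) [++-] → (0.9056, 1.56855, 0.480124)–(0.9056, 1.17123, 0.4056)  len=0.4042
  (v2,v7,v3) [+-+] → (0.9056, 1.17123, 0.4056)–(0.9056, 1.17123, 0.287956)  len=0.1176
  (v3,v7,v8) [+--] → (0.9056, 1.17123, 0.287956)–(0.9056, 1.17123, -0.4056)  len=0.6936
  (v3,v8,v4) [+-+] → (0.9056, 1.17123, -0.4056)–(0.9056, 1.26933, -0.423998)  len=0.0998
  (v4,v8,v9) [+-+] → (0.9056, 1.26933, -0.423998)–(0.9056, 1.56855, -0.480124)  len=0.3044
  (v5,v10,v6) [+-+] → (0.9056, 2.4509, 0)–(0.9056, 2.08109, 0.587582)  len=0.6943
  (v6,v10,v11) [+--] → (0.9056, 2.08109, 0.587582)–(0.9056, 2.0379, 0.6562)  len=0.0811
  (v6,v11,v7) [+--] → (0.9056, 2.0379, 0.6562)–(0.9056, 1.56855, 0.480124)  len=0.5013
  (v8,v13,v9) [--+] → (0.9056, 1.94589, -0.621683)–(0.9056, 1.56855, -0.480124)  len=0.4030
  (v9,v13,v14) [+--] → (0.9056, 1.94589, -0.621683)–(0.9056, 2.0379, -0.6562)  len=0.0983
  (v9,v14,v5) [+-+] → (0.9056, 2.0379, -0.6562)–(0.9056, 2.36972, -0.128981)  len=0.6229
  (v5,v14,v10) [+--] → (0.9056, 2.36972, -0.128981)–(0.9056, 2.4509, 0)  len=0.1524
  (v20,v25,v21) [-+-] → (0.9056, -2.4509, 0)–(0.9056, -2.36972, 0.128981)  len=0.1524
  (v21,v25,v26) [-++] → (0.9056, -2.36972, 0.128981)–(0.9056, -2.0379, 0.6562)  len=0.6229
  (v21,v26,v22) [-+-] → (0.9056, -2.0379, 0.6562)–(0.9056, -1.94589, 0.621683)  len=0.0983
  (v22,v26,v27) [-+-] → (0.9056, -1.94589, 0.621683)–(0.9056, -1.56855, 0.480124)  len=0.4030
  (v24,v28,v29) [--+] → (0.9056, -1.56855, -0.480124)–(0.9056, -2.0379, -0.6562)  len=0.5013
  (v24,v29,v20) [-+-] → (0.9056, -2.0379, -0.6562)–(0.9056, -2.08109, -0.587582)  len=0.0811
  (v20,v29,v25) [-++] → (0.9056, -2.08109, -0.587582)–(0.9056, -2.4509, 0)  len=0.6943
  (v26,v1,v27) [++-] → (0.9056, -1.26933, 0.423998)–(0.9056, -1.56855, 0.480124)  len=0.3044
  (v27,v1,v2) [-++] → (0.9056, -1.26933, 0.423998)–(0.9056, -1.17123, 0.4056)  len=0.0998
  (v27,v2,v28) [-+-] → (0.9056, -1.17123, 0.4056)–(0.9056, -1.17123, -0.287956)  len=0.6936
  (v28,v2,v3) [-++] → (0.9056, -1.17123, -0.287956)–(0.9056, -1.17123, -0.4056)  len=0.1176
  (v28,v3,v29) [-++] → (0.9056, -1.17123, -0.4056)–(0.9056, -1.56855, -0.480124)  len=0.4042

Chained into 2 loop(s):
  loop 1: 12 segments, perimeter = 4.1730
  loop 2: 12 segments, perimeter = 4.1730
Total perimeter = 8.346


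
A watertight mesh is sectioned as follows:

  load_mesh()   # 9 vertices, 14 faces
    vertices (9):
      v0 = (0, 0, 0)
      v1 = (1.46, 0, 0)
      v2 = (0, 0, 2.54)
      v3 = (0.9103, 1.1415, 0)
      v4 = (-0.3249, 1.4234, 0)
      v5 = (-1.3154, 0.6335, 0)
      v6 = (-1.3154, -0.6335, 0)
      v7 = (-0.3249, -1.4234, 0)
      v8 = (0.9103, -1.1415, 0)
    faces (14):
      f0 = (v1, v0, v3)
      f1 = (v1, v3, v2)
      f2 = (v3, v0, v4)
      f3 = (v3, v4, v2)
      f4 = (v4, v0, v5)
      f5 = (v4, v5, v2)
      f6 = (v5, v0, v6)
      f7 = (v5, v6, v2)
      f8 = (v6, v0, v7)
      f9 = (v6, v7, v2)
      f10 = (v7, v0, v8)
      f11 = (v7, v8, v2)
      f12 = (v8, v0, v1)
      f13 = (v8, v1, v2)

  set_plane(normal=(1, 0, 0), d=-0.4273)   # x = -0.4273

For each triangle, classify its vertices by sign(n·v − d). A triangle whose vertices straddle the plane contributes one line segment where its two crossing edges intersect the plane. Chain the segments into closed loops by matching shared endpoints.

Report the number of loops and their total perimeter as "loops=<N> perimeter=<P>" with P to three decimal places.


loops=1 perimeter=7.209

Straddling triangles (6 of 14):
  (v4,v0,v5) [++-] → (-0.4273, 0.205789, 0)–(-0.4273, 1.34174, 0)  len=1.1359
  (v4,v5,v2) [+-+] → (-0.4273, 1.34174, 0)–(-0.4273, 0.205789, 1.7149)  len=2.0570
  (v5,v0,v6) [-+-] → (-0.4273, 0.205789, 0)–(-0.4273, -0.205789, 0)  len=0.4116
  (v5,v6,v2) [--+] → (-0.4273, -0.205789, 1.7149)–(-0.4273, 0.205789, 1.7149)  len=0.4116
  (v6,v0,v7) [-++] → (-0.4273, -0.205789, 0)–(-0.4273, -1.34174, 0)  len=1.1359
  (v6,v7,v2) [-++] → (-0.4273, -1.34174, 0)–(-0.4273, -0.205789, 1.7149)  len=2.0570

Chained into 1 loop(s):
  loop 1: 6 segments, perimeter = 7.2091
Total perimeter = 7.209


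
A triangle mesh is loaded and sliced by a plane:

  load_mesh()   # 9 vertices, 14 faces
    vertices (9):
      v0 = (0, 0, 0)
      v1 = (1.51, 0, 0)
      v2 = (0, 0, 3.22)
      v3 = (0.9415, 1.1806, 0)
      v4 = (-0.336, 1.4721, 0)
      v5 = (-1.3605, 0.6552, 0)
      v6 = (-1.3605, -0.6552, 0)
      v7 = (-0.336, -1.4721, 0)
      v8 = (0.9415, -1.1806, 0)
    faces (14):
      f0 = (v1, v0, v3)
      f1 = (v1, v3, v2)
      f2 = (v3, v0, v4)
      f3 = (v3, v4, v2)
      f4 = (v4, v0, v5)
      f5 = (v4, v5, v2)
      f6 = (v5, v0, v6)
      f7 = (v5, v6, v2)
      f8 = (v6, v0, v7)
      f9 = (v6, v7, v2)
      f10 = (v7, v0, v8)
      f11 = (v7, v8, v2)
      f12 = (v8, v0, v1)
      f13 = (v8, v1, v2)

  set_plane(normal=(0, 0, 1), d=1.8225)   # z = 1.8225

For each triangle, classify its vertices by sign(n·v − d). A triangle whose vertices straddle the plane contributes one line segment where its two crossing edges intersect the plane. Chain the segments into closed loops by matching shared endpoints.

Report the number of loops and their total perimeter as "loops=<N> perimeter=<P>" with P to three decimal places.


loops=1 perimeter=3.981

Straddling triangles (7 of 14):
  (v1,v3,v2) [--+] → (0.408617, 0.512388, 1.8225)–(0.655349, 0, 1.8225)  len=0.5687
  (v3,v4,v2) [--+] → (-0.145826, 0.638901, 1.8225)–(0.408617, 0.512388, 1.8225)  len=0.5687
  (v4,v5,v2) [--+] → (-0.590465, 0.284361, 1.8225)–(-0.145826, 0.638901, 1.8225)  len=0.5687
  (v5,v6,v2) [--+] → (-0.590465, -0.284361, 1.8225)–(-0.590465, 0.284361, 1.8225)  len=0.5687
  (v6,v7,v2) [--+] → (-0.145826, -0.638901, 1.8225)–(-0.590465, -0.284361, 1.8225)  len=0.5687
  (v7,v8,v2) [--+] → (0.408617, -0.512388, 1.8225)–(-0.145826, -0.638901, 1.8225)  len=0.5687
  (v8,v1,v2) [--+] → (0.655349, 0, 1.8225)–(0.408617, -0.512388, 1.8225)  len=0.5687

Chained into 1 loop(s):
  loop 1: 7 segments, perimeter = 3.9809
Total perimeter = 3.981


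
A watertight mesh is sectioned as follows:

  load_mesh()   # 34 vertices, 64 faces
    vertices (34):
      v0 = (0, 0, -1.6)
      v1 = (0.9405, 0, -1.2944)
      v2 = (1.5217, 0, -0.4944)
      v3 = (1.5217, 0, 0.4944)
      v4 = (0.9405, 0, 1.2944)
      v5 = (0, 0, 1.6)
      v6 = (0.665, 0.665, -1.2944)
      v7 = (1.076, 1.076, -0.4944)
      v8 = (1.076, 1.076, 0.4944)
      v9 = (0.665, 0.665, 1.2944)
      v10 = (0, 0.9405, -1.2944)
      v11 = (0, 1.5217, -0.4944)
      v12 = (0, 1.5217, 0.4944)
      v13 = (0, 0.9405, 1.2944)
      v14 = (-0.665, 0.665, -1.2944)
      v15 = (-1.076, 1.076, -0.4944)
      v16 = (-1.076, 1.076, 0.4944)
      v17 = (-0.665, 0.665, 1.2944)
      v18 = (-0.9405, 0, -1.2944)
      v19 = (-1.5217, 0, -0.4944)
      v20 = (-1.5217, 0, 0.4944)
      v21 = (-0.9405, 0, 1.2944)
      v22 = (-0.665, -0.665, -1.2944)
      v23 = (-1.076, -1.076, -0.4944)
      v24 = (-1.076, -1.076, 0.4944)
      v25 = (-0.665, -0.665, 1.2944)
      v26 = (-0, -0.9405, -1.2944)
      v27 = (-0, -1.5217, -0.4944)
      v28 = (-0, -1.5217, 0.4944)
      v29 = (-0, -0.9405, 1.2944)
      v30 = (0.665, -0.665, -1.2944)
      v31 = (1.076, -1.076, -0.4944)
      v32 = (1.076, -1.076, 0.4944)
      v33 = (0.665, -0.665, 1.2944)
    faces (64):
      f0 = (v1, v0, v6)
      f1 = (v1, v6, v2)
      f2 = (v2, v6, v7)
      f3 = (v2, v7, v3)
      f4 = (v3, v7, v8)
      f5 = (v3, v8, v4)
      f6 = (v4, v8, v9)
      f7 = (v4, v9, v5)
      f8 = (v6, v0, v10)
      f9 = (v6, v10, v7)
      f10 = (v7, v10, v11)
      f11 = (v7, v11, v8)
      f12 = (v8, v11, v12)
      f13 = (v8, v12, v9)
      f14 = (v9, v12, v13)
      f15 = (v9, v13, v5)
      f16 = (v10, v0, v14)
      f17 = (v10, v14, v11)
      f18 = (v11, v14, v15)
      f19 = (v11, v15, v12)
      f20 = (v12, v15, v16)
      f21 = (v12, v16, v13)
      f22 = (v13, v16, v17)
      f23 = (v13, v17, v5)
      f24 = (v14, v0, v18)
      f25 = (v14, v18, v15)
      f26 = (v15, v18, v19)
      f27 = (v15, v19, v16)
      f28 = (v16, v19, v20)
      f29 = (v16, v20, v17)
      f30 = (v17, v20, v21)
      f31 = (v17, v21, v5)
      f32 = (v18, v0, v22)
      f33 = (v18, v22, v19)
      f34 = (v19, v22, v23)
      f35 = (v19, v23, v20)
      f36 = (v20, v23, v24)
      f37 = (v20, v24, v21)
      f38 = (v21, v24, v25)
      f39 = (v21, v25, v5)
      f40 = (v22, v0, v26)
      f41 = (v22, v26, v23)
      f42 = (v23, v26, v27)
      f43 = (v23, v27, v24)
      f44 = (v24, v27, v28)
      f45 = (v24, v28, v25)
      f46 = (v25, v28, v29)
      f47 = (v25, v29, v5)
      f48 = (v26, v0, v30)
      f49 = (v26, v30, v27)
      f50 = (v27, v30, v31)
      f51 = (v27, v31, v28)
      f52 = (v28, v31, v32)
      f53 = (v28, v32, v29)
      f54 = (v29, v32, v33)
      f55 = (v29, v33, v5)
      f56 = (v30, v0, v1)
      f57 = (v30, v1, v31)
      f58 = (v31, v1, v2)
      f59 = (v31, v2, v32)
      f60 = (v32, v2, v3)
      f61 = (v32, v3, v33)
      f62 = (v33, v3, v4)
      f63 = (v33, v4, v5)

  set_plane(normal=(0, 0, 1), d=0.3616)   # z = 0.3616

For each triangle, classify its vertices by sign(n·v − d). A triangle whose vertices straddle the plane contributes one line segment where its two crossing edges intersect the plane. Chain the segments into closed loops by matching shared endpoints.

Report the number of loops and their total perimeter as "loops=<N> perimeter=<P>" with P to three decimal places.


loops=1 perimeter=9.317

Straddling triangles (16 of 64):
  (v2,v7,v3) [--+] → (1.46184, 0.144511, 0.3616)–(1.5217, 0, 0.3616)  len=0.1564
  (v3,v7,v8) [+-+] → (1.46184, 0.144511, 0.3616)–(1.076, 1.076, 0.3616)  len=1.0082
  (v7,v11,v8) [--+] → (0.931489, 1.13586, 0.3616)–(1.076, 1.076, 0.3616)  len=0.1564
  (v8,v11,v12) [+-+] → (0.931489, 1.13586, 0.3616)–(0, 1.5217, 0.3616)  len=1.0082
  (v11,v15,v12) [--+] → (-0.144511, 1.46184, 0.3616)–(0, 1.5217, 0.3616)  len=0.1564
  (v12,v15,v16) [+-+] → (-0.144511, 1.46184, 0.3616)–(-1.076, 1.076, 0.3616)  len=1.0082
  (v15,v19,v16) [--+] → (-1.13586, 0.931489, 0.3616)–(-1.076, 1.076, 0.3616)  len=0.1564
  (v16,v19,v20) [+-+] → (-1.13586, 0.931489, 0.3616)–(-1.5217, 0, 0.3616)  len=1.0082
  (v19,v23,v20) [--+] → (-1.46184, -0.144511, 0.3616)–(-1.5217, 0, 0.3616)  len=0.1564
  (v20,v23,v24) [+-+] → (-1.46184, -0.144511, 0.3616)–(-1.076, -1.076, 0.3616)  len=1.0082
  (v23,v27,v24) [--+] → (-0.931489, -1.13586, 0.3616)–(-1.076, -1.076, 0.3616)  len=0.1564
  (v24,v27,v28) [+-+] → (-0.931489, -1.13586, 0.3616)–(0, -1.5217, 0.3616)  len=1.0082
  (v27,v31,v28) [--+] → (0.144511, -1.46184, 0.3616)–(0, -1.5217, 0.3616)  len=0.1564
  (v28,v31,v32) [+-+] → (0.144511, -1.46184, 0.3616)–(1.076, -1.076, 0.3616)  len=1.0082
  (v31,v2,v32) [--+] → (1.13586, -0.931489, 0.3616)–(1.076, -1.076, 0.3616)  len=0.1564
  (v32,v2,v3) [+-+] → (1.13586, -0.931489, 0.3616)–(1.5217, 0, 0.3616)  len=1.0082

Chained into 1 loop(s):
  loop 1: 16 segments, perimeter = 9.3173
Total perimeter = 9.317
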